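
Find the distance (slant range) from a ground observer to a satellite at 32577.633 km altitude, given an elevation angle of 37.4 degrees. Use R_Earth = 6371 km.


h = 32577.633 km, el = 37.4 deg
d = -R_E*sin(el) + sqrt((R_E*sin(el))^2 + 2*R_E*h + h^2)
d = -6371.0000*sin(0.6527531) + sqrt((6371.0000*0.6073758)^2 + 2*6371.0000*32577.633 + 32577.633^2)
d = 34748.7993 km

34748.7993 km


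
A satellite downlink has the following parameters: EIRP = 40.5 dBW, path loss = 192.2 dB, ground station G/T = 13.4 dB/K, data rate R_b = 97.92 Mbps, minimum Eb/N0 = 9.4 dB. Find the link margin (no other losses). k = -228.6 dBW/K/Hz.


C/N0 = EIRP - FSPL + G/T - k = 40.5 - 192.2 + 13.4 - (-228.6)
C/N0 = 90.3000 dB-Hz
R_b = 97.92 Mbps = 9.792e+07 bps -> 10*log10(R_b) = 79.9087 dB-Hz
Eb/N0 = C/N0 - 10*log10(R_b) = 90.3000 - 79.9087 = 10.3913 dB
Margin = Eb/N0 - Eb/N0_req = 10.3913 - 9.4 = 0.991286 dB (link closes)

0.9913 dB


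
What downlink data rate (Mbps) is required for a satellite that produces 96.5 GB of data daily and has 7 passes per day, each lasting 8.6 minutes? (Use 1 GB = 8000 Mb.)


total contact time = 7 * 8.6 * 60 = 3612.0000 s
data = 96.5 GB = 772000.0000 Mb
rate = 772000.0000 / 3612.0000 = 213.7320 Mbps

213.7320 Mbps


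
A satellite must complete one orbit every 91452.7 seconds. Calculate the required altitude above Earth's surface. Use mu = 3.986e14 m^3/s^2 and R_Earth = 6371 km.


T = 91452.7 s
r = (mu*T^2/(4*pi^2))^(1/3) = (3.986e14 * 91452.7^2 / (4*pi^2))^(1/3)
r = 4.387228e+07 m = 43872.2802 km
alt = r - R_E = 43872.2802 - 6371 = 37501.2802 km

37501.2802 km


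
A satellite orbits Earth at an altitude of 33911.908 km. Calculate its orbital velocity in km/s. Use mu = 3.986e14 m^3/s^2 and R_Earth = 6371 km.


r = R_E + alt = 6371.0 + 33911.908 = 40282.9080 km = 4.0282908e+07 m
v = sqrt(mu/r) = sqrt(3.986e14 / 4.0282908e+07) = 3145.6344 m/s = 3.1456 km/s

3.1456 km/s


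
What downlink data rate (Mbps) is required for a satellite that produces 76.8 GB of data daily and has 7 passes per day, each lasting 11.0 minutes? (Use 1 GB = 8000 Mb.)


total contact time = 7 * 11.0 * 60 = 4620.0000 s
data = 76.8 GB = 614400.0000 Mb
rate = 614400.0000 / 4620.0000 = 132.9870 Mbps

132.9870 Mbps


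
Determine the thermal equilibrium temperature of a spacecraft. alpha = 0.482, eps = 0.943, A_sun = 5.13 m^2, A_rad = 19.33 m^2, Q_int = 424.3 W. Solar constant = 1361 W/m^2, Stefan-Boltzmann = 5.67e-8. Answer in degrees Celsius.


Numerator = alpha*S*A_sun + Q_int = 0.482*1361*5.13 + 424.3 = 3789.5903 W
Denominator = eps*sigma*A_rad = 0.943*5.67e-8*19.33 = 1.0335384e-06 W/K^4
T^4 = 3.6666179e+09 K^4
T = 246.0744 K = -27.0756 C

-27.0756 degrees Celsius


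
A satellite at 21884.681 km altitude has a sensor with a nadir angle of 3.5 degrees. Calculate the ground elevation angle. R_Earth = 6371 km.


r = R_E + alt = 28255.6810 km
Law of sines in the satellite / Earth-center / ground-point triangle:
  sin(nadir)/R_E = sin(90 + el)/r  =>  cos(el) = (r/R_E)*sin(nadir)
cos(el) = (28255.6810 / 6371.0000) * sin(3.5 deg) = 0.2707531
el = arccos(0.2707531) = 74.2909 deg
(Earth-central angle = 90 - nadir - el = 12.2091 deg)

74.2909 degrees


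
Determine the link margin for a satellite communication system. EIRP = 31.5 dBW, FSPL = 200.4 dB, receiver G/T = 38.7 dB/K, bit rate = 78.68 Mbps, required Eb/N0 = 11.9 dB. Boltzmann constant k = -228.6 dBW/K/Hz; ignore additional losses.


C/N0 = EIRP - FSPL + G/T - k = 31.5 - 200.4 + 38.7 - (-228.6)
C/N0 = 98.4000 dB-Hz
R_b = 78.68 Mbps = 7.868e+07 bps -> 10*log10(R_b) = 78.9586 dB-Hz
Eb/N0 = C/N0 - 10*log10(R_b) = 98.4000 - 78.9586 = 19.4414 dB
Margin = Eb/N0 - Eb/N0_req = 19.4414 - 11.9 = 7.5414 dB (link closes)

7.5414 dB


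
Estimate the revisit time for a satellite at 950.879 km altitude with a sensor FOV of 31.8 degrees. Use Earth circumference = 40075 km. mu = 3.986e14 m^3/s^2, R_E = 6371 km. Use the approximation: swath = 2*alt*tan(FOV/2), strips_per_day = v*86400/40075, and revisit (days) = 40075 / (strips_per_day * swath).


swath = 2*950.879*tan(0.2775074) = 541.7300 km
v = sqrt(mu/r) = 7378.3181 m/s = 7.3783 km/s
strips/day = v*86400/40075 = 7.3783*86400/40075 = 15.9073
coverage/day = strips * swath = 15.9073 * 541.7300 = 8617.4840 km
revisit = 40075 / 8617.4840 = 4.6504 days

4.6504 days


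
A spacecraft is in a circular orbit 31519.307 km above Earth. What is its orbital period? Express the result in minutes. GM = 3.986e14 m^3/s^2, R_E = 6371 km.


r = 37890.3070 km = 3.7890307e+07 m
T = 2*pi*sqrt(r^3/mu) = 2*pi*sqrt(5.439818e+22 / 3.986e14)
T = 73401.2418 s = 1223.3540 min

1223.3540 minutes


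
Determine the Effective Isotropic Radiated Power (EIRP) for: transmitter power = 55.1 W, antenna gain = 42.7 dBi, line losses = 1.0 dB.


Pt = 55.1 W = 17.4115 dBW
EIRP = Pt_dBW + Gt - losses = 17.4115 + 42.7 - 1.0 = 59.1115 dBW

59.1115 dBW


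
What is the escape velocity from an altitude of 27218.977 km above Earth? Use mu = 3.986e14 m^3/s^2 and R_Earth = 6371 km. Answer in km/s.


r = 6371.0 + 27218.977 = 33589.9770 km = 3.3589977e+07 m
v_esc = sqrt(2*mu/r) = sqrt(2*3.986e14 / 3.3589977e+07)
v_esc = 4871.6804 m/s = 4.8717 km/s

4.8717 km/s


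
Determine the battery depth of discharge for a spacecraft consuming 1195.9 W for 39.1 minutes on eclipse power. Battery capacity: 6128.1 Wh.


E_used = P * t / 60 = 1195.9 * 39.1 / 60 = 779.3282 Wh
DOD = E_used / E_total * 100 = 779.3282 / 6128.1 * 100
DOD = 12.7173 %

12.7173 %


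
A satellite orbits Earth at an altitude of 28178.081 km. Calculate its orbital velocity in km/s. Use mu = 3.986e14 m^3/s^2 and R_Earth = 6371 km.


r = R_E + alt = 6371.0 + 28178.081 = 34549.0810 km = 3.4549081e+07 m
v = sqrt(mu/r) = sqrt(3.986e14 / 3.4549081e+07) = 3396.6469 m/s = 3.3966 km/s

3.3966 km/s


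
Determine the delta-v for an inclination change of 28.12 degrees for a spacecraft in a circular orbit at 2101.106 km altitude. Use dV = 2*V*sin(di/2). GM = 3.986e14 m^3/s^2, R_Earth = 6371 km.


r = 8472.1060 km = 8.472106e+06 m
V = sqrt(mu/r) = 6859.1920 m/s
di = 28.12 deg = 0.4907866 rad
dV = 2*V*sin(di/2) = 2*6859.1920*sin(0.2453933)
dV = 3332.7147 m/s = 3.3327 km/s

3.3327 km/s


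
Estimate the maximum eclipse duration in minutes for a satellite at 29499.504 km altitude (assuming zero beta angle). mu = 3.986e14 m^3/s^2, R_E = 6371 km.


r = 35870.5040 km
T = 1126.8502 min
Eclipse fraction = arcsin(R_E/r)/pi = arcsin(6371.0000/35870.5040)/pi
= arcsin(0.1776111)/pi = 0.05683691
Eclipse duration = 0.05683691 * 1126.8502 = 64.0467 min

64.0467 minutes


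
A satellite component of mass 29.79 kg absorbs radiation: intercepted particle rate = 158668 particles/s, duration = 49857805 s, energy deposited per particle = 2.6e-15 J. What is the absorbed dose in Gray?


Total energy deposited = rate * time * E_per
  = 158668 * 49857805 * 2.6e-15 = 0.02056818 J
Dose = E_total / mass = 0.02056818 / 29.79
Dose = 6.9043905e-04 Gy

6.9044e-04 Gy


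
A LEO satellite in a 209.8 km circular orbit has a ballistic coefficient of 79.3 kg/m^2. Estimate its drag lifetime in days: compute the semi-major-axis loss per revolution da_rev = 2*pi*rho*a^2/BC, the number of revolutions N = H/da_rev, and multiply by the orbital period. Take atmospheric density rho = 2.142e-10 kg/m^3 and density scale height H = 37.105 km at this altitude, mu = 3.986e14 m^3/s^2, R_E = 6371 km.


a = R_E + alt = 6580.8000 km = 6.5808e+06 m
da_rev = 2*pi*rho*a^2/BC = 2*pi*2.142e-10*(6.5808e+06)^2/79.3 = 734.993557 m per revolution
N = H/da_rev = 37105.0000 m / 734.993557 m = 50.4834 revolutions
P = 2*pi*sqrt(a^3/mu) = 5312.8709 s
lifetime = N*P = 50.4834 * 5312.8709 = 268211.9746 s = 3.1043 days

3.1043 days


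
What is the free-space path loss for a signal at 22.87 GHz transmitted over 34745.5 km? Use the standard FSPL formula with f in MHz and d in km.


f = 22.87 GHz = 22870.0000 MHz
d = 34745.5 km
FSPL = 32.44 + 20*log10(22870.0000) + 20*log10(34745.5)
FSPL = 32.44 + 87.1853 + 90.8180
FSPL = 210.4433 dB

210.4433 dB


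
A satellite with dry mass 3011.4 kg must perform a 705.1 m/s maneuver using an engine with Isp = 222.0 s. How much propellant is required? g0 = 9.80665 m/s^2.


ve = Isp * g0 = 222.0 * 9.80665 = 2177.076300 m/s
mass ratio = exp(dv/ve) = exp(705.1/2177.076300) = 1.38247411
m_prop = m_dry * (mr - 1) = 3011.4 * (1.38247411 - 1)
m_prop = 1151.7825 kg

1151.7825 kg


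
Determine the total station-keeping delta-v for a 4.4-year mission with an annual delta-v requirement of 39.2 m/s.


dV = rate * years = 39.2 * 4.4
dV = 172.4800 m/s

172.4800 m/s


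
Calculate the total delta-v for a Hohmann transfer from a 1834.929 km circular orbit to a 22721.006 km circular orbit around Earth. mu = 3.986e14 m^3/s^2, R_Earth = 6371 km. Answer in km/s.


r1 = 8205.9290 km = 8.205929e+06 m
r2 = 29092.0060 km = 2.9092006e+07 m
dv1 = sqrt(mu/r1)*(sqrt(2*r2/(r1+r2)) - 1) = 1735.3579 m/s
dv2 = sqrt(mu/r2)*(1 - sqrt(2*r1/(r1+r2))) = 1246.1570 m/s
total dv = |dv1| + |dv2| = 1735.3579 + 1246.1570 = 2981.5149 m/s = 2.9815 km/s

2.9815 km/s


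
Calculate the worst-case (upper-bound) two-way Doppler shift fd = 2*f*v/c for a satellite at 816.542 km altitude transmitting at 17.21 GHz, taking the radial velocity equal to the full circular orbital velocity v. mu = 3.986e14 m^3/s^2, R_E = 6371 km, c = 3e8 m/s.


r = 7.187542e+06 m
v = sqrt(mu/r) = 7446.9502 m/s (worst-case radial velocity)
f = 17.21 GHz = 1.721e+10 Hz
fd = 2*f*v/c = 2*1.721e+10*7446.9502/3.0e+08
fd = 854413.4193 Hz

854413.4193 Hz


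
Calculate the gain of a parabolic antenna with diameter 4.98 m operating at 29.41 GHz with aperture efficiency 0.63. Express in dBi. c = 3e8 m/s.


lambda = c/f = 3e8 / 2.941e+10 = 0.01020061 m
G = eta*(pi*D/lambda)^2 = 0.63*(pi*4.98/0.01020061)^2
G = 1.4819943e+06 (linear)
G = 10*log10(1.4819943e+06) = 61.7085 dBi

61.7085 dBi


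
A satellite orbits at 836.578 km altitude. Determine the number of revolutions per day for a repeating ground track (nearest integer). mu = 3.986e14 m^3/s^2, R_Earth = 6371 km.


r = 7.207578e+06 m
T = 2*pi*sqrt(r^3/mu) = 6089.6909 s = 101.4948 min
revs/day = 1440 / 101.4948 = 14.1879
Rounded: 14 revolutions per day

14 revolutions per day


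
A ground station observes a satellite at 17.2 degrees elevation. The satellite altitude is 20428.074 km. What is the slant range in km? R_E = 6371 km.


h = 20428.074 km, el = 17.2 deg
d = -R_E*sin(el) + sqrt((R_E*sin(el))^2 + 2*R_E*h + h^2)
d = -6371.0000*sin(0.3001966) + sqrt((6371.0000*0.2957081)^2 + 2*6371.0000*20428.074 + 20428.074^2)
d = 24214.8949 km

24214.8949 km


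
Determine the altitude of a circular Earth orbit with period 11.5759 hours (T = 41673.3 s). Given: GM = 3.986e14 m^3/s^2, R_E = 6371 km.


T = 41673.3 s
r = (mu*T^2/(4*pi^2))^(1/3) = (3.986e14 * 41673.3^2 / (4*pi^2))^(1/3)
r = 2.5979519e+07 m = 25979.5195 km
alt = r - R_E = 25979.5195 - 6371 = 19608.5195 km

19608.5195 km


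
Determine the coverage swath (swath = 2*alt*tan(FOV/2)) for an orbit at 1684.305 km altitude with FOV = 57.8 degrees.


FOV = 57.8 deg = 1.0088 rad
swath = 2 * alt * tan(FOV/2) = 2 * 1684.305 * tan(0.5044002)
swath = 2 * 1684.305 * 0.5520297
swath = 1859.5726 km

1859.5726 km


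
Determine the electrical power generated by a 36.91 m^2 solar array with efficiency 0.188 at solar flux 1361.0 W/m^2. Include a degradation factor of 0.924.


P = area * eta * S * degradation
P = 36.91 * 0.188 * 1361.0 * 0.924
P = 8726.3372 W

8726.3372 W


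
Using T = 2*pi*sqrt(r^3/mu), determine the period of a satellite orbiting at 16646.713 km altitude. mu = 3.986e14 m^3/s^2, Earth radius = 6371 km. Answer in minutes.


r = 23017.7130 km = 2.3017713e+07 m
T = 2*pi*sqrt(r^3/mu) = 2*pi*sqrt(1.2195132e+22 / 3.986e14)
T = 34753.9744 s = 579.2329 min

579.2329 minutes


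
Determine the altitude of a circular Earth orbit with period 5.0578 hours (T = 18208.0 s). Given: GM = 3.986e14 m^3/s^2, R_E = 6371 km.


T = 18208.0 s
r = (mu*T^2/(4*pi^2))^(1/3) = (3.986e14 * 18208.0^2 / (4*pi^2))^(1/3)
r = 1.4958935e+07 m = 14958.9353 km
alt = r - R_E = 14958.9353 - 6371 = 8587.9353 km

8587.9353 km


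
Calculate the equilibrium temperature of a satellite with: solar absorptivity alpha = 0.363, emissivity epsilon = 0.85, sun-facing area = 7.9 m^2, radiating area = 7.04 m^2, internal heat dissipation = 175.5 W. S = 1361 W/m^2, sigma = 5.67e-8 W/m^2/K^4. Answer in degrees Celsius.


Numerator = alpha*S*A_sun + Q_int = 0.363*1361*7.9 + 175.5 = 4078.4397 W
Denominator = eps*sigma*A_rad = 0.85*5.67e-8*7.04 = 3.392928e-07 W/K^4
T^4 = 1.2020413e+10 K^4
T = 331.1158 K = 57.9658 C

57.9658 degrees Celsius


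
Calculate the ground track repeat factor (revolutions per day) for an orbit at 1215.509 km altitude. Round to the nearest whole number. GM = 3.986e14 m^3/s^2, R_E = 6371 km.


r = 7.586509e+06 m
T = 2*pi*sqrt(r^3/mu) = 6576.1875 s = 109.6031 min
revs/day = 1440 / 109.6031 = 13.1383
Rounded: 13 revolutions per day

13 revolutions per day


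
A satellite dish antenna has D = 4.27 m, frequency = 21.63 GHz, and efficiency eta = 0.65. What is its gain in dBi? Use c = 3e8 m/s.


lambda = c/f = 3e8 / 2.163e+10 = 0.01386963 m
G = eta*(pi*D/lambda)^2 = 0.65*(pi*4.27/0.01386963)^2
G = 608050.1242 (linear)
G = 10*log10(608050.1242) = 57.8394 dBi

57.8394 dBi


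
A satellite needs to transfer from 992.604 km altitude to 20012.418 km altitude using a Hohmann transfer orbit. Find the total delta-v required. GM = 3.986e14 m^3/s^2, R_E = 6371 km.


r1 = 7363.6040 km = 7.363604e+06 m
r2 = 26383.4180 km = 2.6383418e+07 m
dv1 = sqrt(mu/r1)*(sqrt(2*r2/(r1+r2)) - 1) = 1842.5821 m/s
dv2 = sqrt(mu/r2)*(1 - sqrt(2*r1/(r1+r2))) = 1319.1900 m/s
total dv = |dv1| + |dv2| = 1842.5821 + 1319.1900 = 3161.7720 m/s = 3.1618 km/s

3.1618 km/s


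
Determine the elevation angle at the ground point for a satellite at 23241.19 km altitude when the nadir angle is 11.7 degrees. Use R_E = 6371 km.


r = R_E + alt = 29612.1900 km
Law of sines in the satellite / Earth-center / ground-point triangle:
  sin(nadir)/R_E = sin(90 + el)/r  =>  cos(el) = (r/R_E)*sin(nadir)
cos(el) = (29612.1900 / 6371.0000) * sin(11.7 deg) = 0.9425484
el = arccos(0.9425484) = 19.5160 deg
(Earth-central angle = 90 - nadir - el = 58.7840 deg)

19.5160 degrees


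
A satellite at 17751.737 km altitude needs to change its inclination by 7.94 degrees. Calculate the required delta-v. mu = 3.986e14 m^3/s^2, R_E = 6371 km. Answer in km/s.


r = 24122.7370 km = 2.4122737e+07 m
V = sqrt(mu/r) = 4064.9514 m/s
di = 7.94 deg = 0.1385791 rad
dV = 2*V*sin(di/2) = 2*4064.9514*sin(0.06928957)
dV = 562.8668 m/s = 0.5628668 km/s

0.5629 km/s


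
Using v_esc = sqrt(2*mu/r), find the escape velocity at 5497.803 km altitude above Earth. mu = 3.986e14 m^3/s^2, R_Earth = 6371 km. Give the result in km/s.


r = 6371.0 + 5497.803 = 11868.8030 km = 1.1868803e+07 m
v_esc = sqrt(2*mu/r) = sqrt(2*3.986e14 / 1.1868803e+07)
v_esc = 8195.5893 m/s = 8.1956 km/s

8.1956 km/s


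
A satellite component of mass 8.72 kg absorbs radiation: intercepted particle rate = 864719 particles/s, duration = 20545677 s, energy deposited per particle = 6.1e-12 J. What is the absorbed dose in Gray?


Total energy deposited = rate * time * E_per
  = 864719 * 20545677 * 6.1e-12 = 108.3740 J
Dose = E_total / mass = 108.3740 / 8.72
Dose = 12.4282 Gy

12.4282 Gy


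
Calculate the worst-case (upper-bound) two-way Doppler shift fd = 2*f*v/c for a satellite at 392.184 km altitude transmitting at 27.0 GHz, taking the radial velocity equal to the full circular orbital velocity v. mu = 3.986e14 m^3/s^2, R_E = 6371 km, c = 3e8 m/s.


r = 6.763184e+06 m
v = sqrt(mu/r) = 7677.0266 m/s (worst-case radial velocity)
f = 27.0 GHz = 2.7e+10 Hz
fd = 2*f*v/c = 2*2.7e+10*7677.0266/3.0e+08
fd = 1.3818648e+06 Hz

1.3819e+06 Hz


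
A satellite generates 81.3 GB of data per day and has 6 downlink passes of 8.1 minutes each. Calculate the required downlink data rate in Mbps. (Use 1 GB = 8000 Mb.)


total contact time = 6 * 8.1 * 60 = 2916.0000 s
data = 81.3 GB = 650400.0000 Mb
rate = 650400.0000 / 2916.0000 = 223.0453 Mbps

223.0453 Mbps


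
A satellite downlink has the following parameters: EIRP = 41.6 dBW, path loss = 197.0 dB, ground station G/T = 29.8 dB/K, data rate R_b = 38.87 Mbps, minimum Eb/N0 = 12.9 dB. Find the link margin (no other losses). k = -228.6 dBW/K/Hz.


C/N0 = EIRP - FSPL + G/T - k = 41.6 - 197.0 + 29.8 - (-228.6)
C/N0 = 103.0000 dB-Hz
R_b = 38.87 Mbps = 3.887e+07 bps -> 10*log10(R_b) = 75.8961 dB-Hz
Eb/N0 = C/N0 - 10*log10(R_b) = 103.0000 - 75.8961 = 27.1039 dB
Margin = Eb/N0 - Eb/N0_req = 27.1039 - 12.9 = 14.2039 dB (link closes)

14.2039 dB


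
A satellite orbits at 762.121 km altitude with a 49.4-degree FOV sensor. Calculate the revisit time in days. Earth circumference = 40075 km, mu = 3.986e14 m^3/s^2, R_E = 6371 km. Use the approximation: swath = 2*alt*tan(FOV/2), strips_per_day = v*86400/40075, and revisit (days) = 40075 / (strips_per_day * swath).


swath = 2*762.121*tan(0.4310963) = 701.0730 km
v = sqrt(mu/r) = 7475.3039 m/s = 7.4753 km/s
strips/day = v*86400/40075 = 7.4753*86400/40075 = 16.1164
coverage/day = strips * swath = 16.1164 * 701.0730 = 11298.7994 km
revisit = 40075 / 11298.7994 = 3.5468 days

3.5468 days


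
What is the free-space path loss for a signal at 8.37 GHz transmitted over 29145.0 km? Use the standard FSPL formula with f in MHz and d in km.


f = 8.37 GHz = 8370.0000 MHz
d = 29145.0 km
FSPL = 32.44 + 20*log10(8370.0000) + 20*log10(29145.0)
FSPL = 32.44 + 78.4545 + 89.2913
FSPL = 200.1858 dB

200.1858 dB


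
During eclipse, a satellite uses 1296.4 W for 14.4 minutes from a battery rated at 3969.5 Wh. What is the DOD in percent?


E_used = P * t / 60 = 1296.4 * 14.4 / 60 = 311.1360 Wh
DOD = E_used / E_total * 100 = 311.1360 / 3969.5 * 100
DOD = 7.8382 %

7.8382 %


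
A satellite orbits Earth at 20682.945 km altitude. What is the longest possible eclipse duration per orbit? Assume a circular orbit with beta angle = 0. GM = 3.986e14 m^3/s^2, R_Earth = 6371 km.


r = 27053.9450 km
T = 738.0841 min
Eclipse fraction = arcsin(R_E/r)/pi = arcsin(6371.0000/27053.9450)/pi
= arcsin(0.2354925)/pi = 0.0756703
Eclipse duration = 0.0756703 * 738.0841 = 55.8510 min

55.8510 minutes


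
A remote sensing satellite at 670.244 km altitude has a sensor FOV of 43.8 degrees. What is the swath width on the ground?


FOV = 43.8 deg = 0.7644542 rad
swath = 2 * alt * tan(FOV/2) = 2 * 670.244 * tan(0.3822271)
swath = 2 * 670.244 * 0.4019974
swath = 538.8727 km

538.8727 km


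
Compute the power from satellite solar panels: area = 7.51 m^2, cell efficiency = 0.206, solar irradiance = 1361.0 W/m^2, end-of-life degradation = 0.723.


P = area * eta * S * degradation
P = 7.51 * 0.206 * 1361.0 * 0.723
P = 1522.3117 W

1522.3117 W


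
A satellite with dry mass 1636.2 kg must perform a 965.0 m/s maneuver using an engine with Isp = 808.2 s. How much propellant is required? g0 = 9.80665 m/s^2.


ve = Isp * g0 = 808.2 * 9.80665 = 7925.734530 m/s
mass ratio = exp(dv/ve) = exp(965.0/7925.734530) = 1.12947766
m_prop = m_dry * (mr - 1) = 1636.2 * (1.12947766 - 1)
m_prop = 211.8513 kg

211.8513 kg


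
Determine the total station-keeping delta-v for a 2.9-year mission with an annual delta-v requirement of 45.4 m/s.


dV = rate * years = 45.4 * 2.9
dV = 131.6600 m/s

131.6600 m/s


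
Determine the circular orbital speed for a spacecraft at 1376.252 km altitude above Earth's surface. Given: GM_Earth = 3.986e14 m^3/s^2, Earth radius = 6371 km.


r = R_E + alt = 6371.0 + 1376.252 = 7747.2520 km = 7.747252e+06 m
v = sqrt(mu/r) = sqrt(3.986e14 / 7.747252e+06) = 7172.9005 m/s = 7.1729 km/s

7.1729 km/s


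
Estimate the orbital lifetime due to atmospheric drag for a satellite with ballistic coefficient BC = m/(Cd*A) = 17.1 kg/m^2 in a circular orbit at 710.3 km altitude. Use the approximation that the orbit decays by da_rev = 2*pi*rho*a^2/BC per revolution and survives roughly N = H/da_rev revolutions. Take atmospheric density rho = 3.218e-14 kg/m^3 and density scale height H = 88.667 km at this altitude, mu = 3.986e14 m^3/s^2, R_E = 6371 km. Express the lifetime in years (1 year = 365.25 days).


a = R_E + alt = 7081.3000 km = 7.0813e+06 m
da_rev = 2*pi*rho*a^2/BC = 2*pi*3.218e-14*(7.0813e+06)^2/17.1 = 0.59291957 m per revolution
N = H/da_rev = 88667.0000 m / 0.59291957 m = 149543.0484 revolutions
P = 2*pi*sqrt(a^3/mu) = 5930.3553 s
lifetime = N*P = 149543.0484 * 5930.3553 = 8.8684341e+08 s = 10264.3913 days
years = 10264.3913 / 365.25 = 28.1024 years

28.1024 years


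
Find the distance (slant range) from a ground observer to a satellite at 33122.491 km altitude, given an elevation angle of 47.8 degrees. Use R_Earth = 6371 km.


h = 33122.491 km, el = 47.8 deg
d = -R_E*sin(el) + sqrt((R_E*sin(el))^2 + 2*R_E*h + h^2)
d = -6371.0000*sin(0.8342674) + sqrt((6371.0000*0.7408046)^2 + 2*6371.0000*33122.491 + 33122.491^2)
d = 34541.2743 km

34541.2743 km


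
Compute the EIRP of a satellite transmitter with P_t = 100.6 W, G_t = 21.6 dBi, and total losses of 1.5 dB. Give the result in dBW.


Pt = 100.6 W = 20.0260 dBW
EIRP = Pt_dBW + Gt - losses = 20.0260 + 21.6 - 1.5 = 40.1260 dBW

40.1260 dBW


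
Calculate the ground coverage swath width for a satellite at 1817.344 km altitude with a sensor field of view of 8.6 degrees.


FOV = 8.6 deg = 0.1500983 rad
swath = 2 * alt * tan(FOV/2) = 2 * 1817.344 * tan(0.07504916)
swath = 2 * 1817.344 * 0.07519038
swath = 273.2936 km

273.2936 km


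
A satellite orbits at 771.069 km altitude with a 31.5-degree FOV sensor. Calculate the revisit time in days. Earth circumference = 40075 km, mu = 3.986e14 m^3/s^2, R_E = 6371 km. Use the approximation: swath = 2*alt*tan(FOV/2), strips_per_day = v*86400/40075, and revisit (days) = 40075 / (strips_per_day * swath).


swath = 2*771.069*tan(0.2748894) = 434.9279 km
v = sqrt(mu/r) = 7470.6197 m/s = 7.4706 km/s
strips/day = v*86400/40075 = 7.4706*86400/40075 = 16.1063
coverage/day = strips * swath = 16.1063 * 434.9279 = 7005.0962 km
revisit = 40075 / 7005.0962 = 5.7208 days

5.7208 days


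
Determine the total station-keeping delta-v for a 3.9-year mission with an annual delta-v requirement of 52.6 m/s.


dV = rate * years = 52.6 * 3.9
dV = 205.1400 m/s

205.1400 m/s


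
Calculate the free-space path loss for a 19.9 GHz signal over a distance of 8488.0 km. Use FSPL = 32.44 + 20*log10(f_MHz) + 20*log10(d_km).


f = 19.9 GHz = 19900.0000 MHz
d = 8488.0 km
FSPL = 32.44 + 20*log10(19900.0000) + 20*log10(8488.0)
FSPL = 32.44 + 85.9771 + 78.5761
FSPL = 196.9932 dB

196.9932 dB


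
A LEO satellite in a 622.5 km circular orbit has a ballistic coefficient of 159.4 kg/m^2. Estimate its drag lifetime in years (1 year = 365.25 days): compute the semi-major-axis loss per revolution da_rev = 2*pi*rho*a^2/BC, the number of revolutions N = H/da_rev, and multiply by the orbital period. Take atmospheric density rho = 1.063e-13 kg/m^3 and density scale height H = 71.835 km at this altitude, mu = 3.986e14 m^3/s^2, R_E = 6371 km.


a = R_E + alt = 6993.5000 km = 6.9935e+06 m
da_rev = 2*pi*rho*a^2/BC = 2*pi*1.063e-13*(6.9935e+06)^2/159.4 = 0.20493398 m per revolution
N = H/da_rev = 71835.0000 m / 0.20493398 m = 350527.5213 revolutions
P = 2*pi*sqrt(a^3/mu) = 5820.4035 s
lifetime = N*P = 350527.5213 * 5820.4035 = 2.0402116e+09 s = 23613.5601 days
years = 23613.5601 / 365.25 = 64.6504 years

64.6504 years


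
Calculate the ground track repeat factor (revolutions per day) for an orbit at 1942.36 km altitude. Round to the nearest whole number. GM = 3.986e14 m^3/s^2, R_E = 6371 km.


r = 8.31336e+06 m
T = 2*pi*sqrt(r^3/mu) = 7543.5557 s = 125.7259 min
revs/day = 1440 / 125.7259 = 11.4535
Rounded: 11 revolutions per day

11 revolutions per day


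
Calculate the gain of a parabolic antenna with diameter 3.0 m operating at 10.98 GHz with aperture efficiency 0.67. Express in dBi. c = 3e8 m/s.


lambda = c/f = 3e8 / 1.098e+10 = 0.0273224 m
G = eta*(pi*D/lambda)^2 = 0.67*(pi*3.0/0.0273224)^2
G = 79722.1914 (linear)
G = 10*log10(79722.1914) = 49.0158 dBi

49.0158 dBi


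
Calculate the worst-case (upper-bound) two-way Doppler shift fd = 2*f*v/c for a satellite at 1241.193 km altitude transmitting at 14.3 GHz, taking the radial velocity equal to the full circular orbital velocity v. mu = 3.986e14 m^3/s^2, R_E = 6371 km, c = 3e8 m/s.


r = 7.612193e+06 m
v = sqrt(mu/r) = 7236.2532 m/s (worst-case radial velocity)
f = 14.3 GHz = 1.43e+10 Hz
fd = 2*f*v/c = 2*1.43e+10*7236.2532/3.0e+08
fd = 689856.1338 Hz

689856.1338 Hz


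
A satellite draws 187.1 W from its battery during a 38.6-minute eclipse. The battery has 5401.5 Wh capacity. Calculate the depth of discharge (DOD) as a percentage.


E_used = P * t / 60 = 187.1 * 38.6 / 60 = 120.3677 Wh
DOD = E_used / E_total * 100 = 120.3677 / 5401.5 * 100
DOD = 2.2284 %

2.2284 %


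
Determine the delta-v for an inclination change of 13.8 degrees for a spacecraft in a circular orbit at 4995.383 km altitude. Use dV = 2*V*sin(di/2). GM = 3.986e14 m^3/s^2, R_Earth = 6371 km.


r = 11366.3830 km = 1.1366383e+07 m
V = sqrt(mu/r) = 5921.8514 m/s
di = 13.8 deg = 0.2408554 rad
dV = 2*V*sin(di/2) = 2*5921.8514*sin(0.1204277)
dV = 1422.8650 m/s = 1.4229 km/s

1.4229 km/s


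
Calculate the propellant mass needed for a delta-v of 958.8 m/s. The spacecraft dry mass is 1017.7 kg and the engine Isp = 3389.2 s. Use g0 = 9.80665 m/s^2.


ve = Isp * g0 = 3389.2 * 9.80665 = 33236.698180 m/s
mass ratio = exp(dv/ve) = exp(958.8/33236.698180) = 1.02926775
m_prop = m_dry * (mr - 1) = 1017.7 * (1.02926775 - 1)
m_prop = 29.7858 kg

29.7858 kg


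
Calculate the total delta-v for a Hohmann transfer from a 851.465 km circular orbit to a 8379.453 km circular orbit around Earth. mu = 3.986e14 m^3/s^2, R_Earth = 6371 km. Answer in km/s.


r1 = 7222.4650 km = 7.222465e+06 m
r2 = 14750.4530 km = 1.4750453e+07 m
dv1 = sqrt(mu/r1)*(sqrt(2*r2/(r1+r2)) - 1) = 1179.0258 m/s
dv2 = sqrt(mu/r2)*(1 - sqrt(2*r1/(r1+r2))) = 983.5277 m/s
total dv = |dv1| + |dv2| = 1179.0258 + 983.5277 = 2162.5536 m/s = 2.1626 km/s

2.1626 km/s


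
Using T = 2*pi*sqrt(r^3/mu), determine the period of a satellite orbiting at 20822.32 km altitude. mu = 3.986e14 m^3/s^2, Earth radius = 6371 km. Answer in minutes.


r = 27193.3200 km = 2.719332e+07 m
T = 2*pi*sqrt(r^3/mu) = 2*pi*sqrt(2.0108825e+22 / 3.986e14)
T = 44627.7068 s = 743.7951 min

743.7951 minutes


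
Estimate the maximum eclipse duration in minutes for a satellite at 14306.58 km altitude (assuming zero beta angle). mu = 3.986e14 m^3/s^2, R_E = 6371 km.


r = 20677.5800 km
T = 493.1846 min
Eclipse fraction = arcsin(R_E/r)/pi = arcsin(6371.0000/20677.5800)/pi
= arcsin(0.3081115)/pi = 0.09969698
Eclipse duration = 0.09969698 * 493.1846 = 49.1690 min

49.1690 minutes


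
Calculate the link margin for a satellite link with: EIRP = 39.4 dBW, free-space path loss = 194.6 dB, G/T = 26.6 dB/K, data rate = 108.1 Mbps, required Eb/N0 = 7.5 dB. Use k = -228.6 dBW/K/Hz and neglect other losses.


C/N0 = EIRP - FSPL + G/T - k = 39.4 - 194.6 + 26.6 - (-228.6)
C/N0 = 100.0000 dB-Hz
R_b = 108.1 Mbps = 1.081e+08 bps -> 10*log10(R_b) = 80.3383 dB-Hz
Eb/N0 = C/N0 - 10*log10(R_b) = 100.0000 - 80.3383 = 19.6617 dB
Margin = Eb/N0 - Eb/N0_req = 19.6617 - 7.5 = 12.1617 dB (link closes)

12.1617 dB


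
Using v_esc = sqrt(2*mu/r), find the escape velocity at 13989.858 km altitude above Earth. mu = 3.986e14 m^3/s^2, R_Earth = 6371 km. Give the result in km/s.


r = 6371.0 + 13989.858 = 20360.8580 km = 2.0360858e+07 m
v_esc = sqrt(2*mu/r) = sqrt(2*3.986e14 / 2.0360858e+07)
v_esc = 6257.2803 m/s = 6.2573 km/s

6.2573 km/s


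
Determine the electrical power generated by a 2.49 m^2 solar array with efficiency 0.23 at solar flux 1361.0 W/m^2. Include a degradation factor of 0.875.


P = area * eta * S * degradation
P = 2.49 * 0.23 * 1361.0 * 0.875
P = 682.0141 W

682.0141 W


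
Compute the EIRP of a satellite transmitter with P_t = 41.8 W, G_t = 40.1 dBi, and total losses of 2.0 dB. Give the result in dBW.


Pt = 41.8 W = 16.2118 dBW
EIRP = Pt_dBW + Gt - losses = 16.2118 + 40.1 - 2.0 = 54.3118 dBW

54.3118 dBW


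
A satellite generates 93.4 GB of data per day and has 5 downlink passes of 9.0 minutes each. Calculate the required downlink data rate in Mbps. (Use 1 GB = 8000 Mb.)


total contact time = 5 * 9.0 * 60 = 2700.0000 s
data = 93.4 GB = 747200.0000 Mb
rate = 747200.0000 / 2700.0000 = 276.7407 Mbps

276.7407 Mbps


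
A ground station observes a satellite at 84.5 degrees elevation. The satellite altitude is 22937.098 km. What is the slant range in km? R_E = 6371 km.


h = 22937.098 km, el = 84.5 deg
d = -R_E*sin(el) + sqrt((R_E*sin(el))^2 + 2*R_E*h + h^2)
d = -6371.0000*sin(1.4748) + sqrt((6371.0000*0.9953962)^2 + 2*6371.0000*22937.098 + 22937.098^2)
d = 22960.0669 km

22960.0669 km


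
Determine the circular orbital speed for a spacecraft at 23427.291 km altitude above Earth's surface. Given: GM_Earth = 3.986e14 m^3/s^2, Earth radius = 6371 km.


r = R_E + alt = 6371.0 + 23427.291 = 29798.2910 km = 2.9798291e+07 m
v = sqrt(mu/r) = sqrt(3.986e14 / 2.9798291e+07) = 3657.4043 m/s = 3.6574 km/s

3.6574 km/s


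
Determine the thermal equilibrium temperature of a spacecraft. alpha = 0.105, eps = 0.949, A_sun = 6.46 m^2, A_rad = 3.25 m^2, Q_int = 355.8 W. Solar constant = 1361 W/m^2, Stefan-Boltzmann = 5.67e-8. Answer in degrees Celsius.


Numerator = alpha*S*A_sun + Q_int = 0.105*1361*6.46 + 355.8 = 1278.9663 W
Denominator = eps*sigma*A_rad = 0.949*5.67e-8*3.25 = 1.7487698e-07 W/K^4
T^4 = 7.3135203e+09 K^4
T = 292.4365 K = 19.2865 C

19.2865 degrees Celsius


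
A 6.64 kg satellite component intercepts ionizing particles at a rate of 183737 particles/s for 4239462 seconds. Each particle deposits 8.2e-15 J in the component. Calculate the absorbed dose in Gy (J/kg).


Total energy deposited = rate * time * E_per
  = 183737 * 4239462 * 8.2e-15 = 0.006387357 J
Dose = E_total / mass = 0.006387357 / 6.64
Dose = 9.6195142e-04 Gy

9.6195e-04 Gy


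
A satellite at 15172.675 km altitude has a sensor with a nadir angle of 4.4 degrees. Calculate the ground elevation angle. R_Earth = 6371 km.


r = R_E + alt = 21543.6750 km
Law of sines in the satellite / Earth-center / ground-point triangle:
  sin(nadir)/R_E = sin(90 + el)/r  =>  cos(el) = (r/R_E)*sin(nadir)
cos(el) = (21543.6750 / 6371.0000) * sin(4.4 deg) = 0.2594271
el = arccos(0.2594271) = 74.9639 deg
(Earth-central angle = 90 - nadir - el = 10.6361 deg)

74.9639 degrees


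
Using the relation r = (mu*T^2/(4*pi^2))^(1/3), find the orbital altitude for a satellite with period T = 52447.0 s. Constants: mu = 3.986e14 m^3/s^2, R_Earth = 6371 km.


T = 52447.0 s
r = (mu*T^2/(4*pi^2))^(1/3) = (3.986e14 * 52447.0^2 / (4*pi^2))^(1/3)
r = 3.0283515e+07 m = 30283.5153 km
alt = r - R_E = 30283.5153 - 6371 = 23912.5153 km

23912.5153 km


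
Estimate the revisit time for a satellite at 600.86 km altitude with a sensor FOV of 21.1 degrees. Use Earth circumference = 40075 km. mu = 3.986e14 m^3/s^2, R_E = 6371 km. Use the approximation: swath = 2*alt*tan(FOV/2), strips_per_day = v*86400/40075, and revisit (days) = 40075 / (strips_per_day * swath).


swath = 2*600.86*tan(0.1841322) = 223.8105 km
v = sqrt(mu/r) = 7561.2626 m/s = 7.5613 km/s
strips/day = v*86400/40075 = 7.5613*86400/40075 = 16.3018
coverage/day = strips * swath = 16.3018 * 223.8105 = 3648.5059 km
revisit = 40075 / 3648.5059 = 10.9839 days

10.9839 days


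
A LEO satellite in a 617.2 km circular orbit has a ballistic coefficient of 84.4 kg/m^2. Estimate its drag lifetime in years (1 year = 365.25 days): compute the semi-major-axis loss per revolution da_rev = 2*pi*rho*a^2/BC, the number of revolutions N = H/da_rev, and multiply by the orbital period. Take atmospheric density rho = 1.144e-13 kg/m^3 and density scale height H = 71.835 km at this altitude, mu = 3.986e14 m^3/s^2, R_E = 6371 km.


a = R_E + alt = 6988.2000 km = 6.9882e+06 m
da_rev = 2*pi*rho*a^2/BC = 2*pi*1.144e-13*(6.9882e+06)^2/84.4 = 0.415904958 m per revolution
N = H/da_rev = 71835.0000 m / 0.415904958 m = 172719.7490 revolutions
P = 2*pi*sqrt(a^3/mu) = 5813.7883 s
lifetime = N*P = 172719.7490 * 5813.7883 = 1.004156e+09 s = 11622.1765 days
years = 11622.1765 / 365.25 = 31.8198 years

31.8198 years


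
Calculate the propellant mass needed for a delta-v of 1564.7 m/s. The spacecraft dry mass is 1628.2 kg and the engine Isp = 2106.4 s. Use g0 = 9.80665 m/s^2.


ve = Isp * g0 = 2106.4 * 9.80665 = 20656.727560 m/s
mass ratio = exp(dv/ve) = exp(1564.7/20656.727560) = 1.07869041
m_prop = m_dry * (mr - 1) = 1628.2 * (1.07869041 - 1)
m_prop = 128.1237 kg

128.1237 kg


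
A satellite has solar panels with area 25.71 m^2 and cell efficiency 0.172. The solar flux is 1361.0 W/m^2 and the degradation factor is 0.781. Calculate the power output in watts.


P = area * eta * S * degradation
P = 25.71 * 0.172 * 1361.0 * 0.781
P = 4700.4527 W

4700.4527 W


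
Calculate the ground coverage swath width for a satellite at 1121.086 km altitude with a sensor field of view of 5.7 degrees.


FOV = 5.7 deg = 0.09948377 rad
swath = 2 * alt * tan(FOV/2) = 2 * 1121.086 * tan(0.04974188)
swath = 2 * 1121.086 * 0.04978295
swath = 111.6219 km

111.6219 km


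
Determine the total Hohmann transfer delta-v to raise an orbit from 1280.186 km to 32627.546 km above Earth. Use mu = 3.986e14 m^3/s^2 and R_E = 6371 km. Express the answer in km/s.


r1 = 7651.1860 km = 7.651186e+06 m
r2 = 38998.5460 km = 3.8998546e+07 m
dv1 = sqrt(mu/r1)*(sqrt(2*r2/(r1+r2)) - 1) = 2115.1587 m/s
dv2 = sqrt(mu/r2)*(1 - sqrt(2*r1/(r1+r2))) = 1365.9673 m/s
total dv = |dv1| + |dv2| = 2115.1587 + 1365.9673 = 3481.1260 m/s = 3.4811 km/s

3.4811 km/s


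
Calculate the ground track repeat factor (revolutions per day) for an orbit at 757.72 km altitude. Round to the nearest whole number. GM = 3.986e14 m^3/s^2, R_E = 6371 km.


r = 7.12872e+06 m
T = 2*pi*sqrt(r^3/mu) = 5990.0239 s = 99.8337 min
revs/day = 1440 / 99.8337 = 14.4240
Rounded: 14 revolutions per day

14 revolutions per day


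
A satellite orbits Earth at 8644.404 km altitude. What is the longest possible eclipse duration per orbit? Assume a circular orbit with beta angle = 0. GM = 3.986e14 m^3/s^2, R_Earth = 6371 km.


r = 15015.4040 km
T = 305.1866 min
Eclipse fraction = arcsin(R_E/r)/pi = arcsin(6371.0000/15015.4040)/pi
= arcsin(0.4242976)/pi = 0.139479
Eclipse duration = 0.139479 * 305.1866 = 42.5671 min

42.5671 minutes


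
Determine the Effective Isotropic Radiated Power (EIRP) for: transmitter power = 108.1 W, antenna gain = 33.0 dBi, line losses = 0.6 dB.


Pt = 108.1 W = 20.3383 dBW
EIRP = Pt_dBW + Gt - losses = 20.3383 + 33.0 - 0.6 = 52.7383 dBW

52.7383 dBW


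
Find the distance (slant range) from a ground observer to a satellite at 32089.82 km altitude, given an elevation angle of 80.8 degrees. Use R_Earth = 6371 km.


h = 32089.82 km, el = 80.8 deg
d = -R_E*sin(el) + sqrt((R_E*sin(el))^2 + 2*R_E*h + h^2)
d = -6371.0000*sin(1.4102) + sqrt((6371.0000*0.9871363)^2 + 2*6371.0000*32089.82 + 32089.82^2)
d = 32158.2841 km

32158.2841 km


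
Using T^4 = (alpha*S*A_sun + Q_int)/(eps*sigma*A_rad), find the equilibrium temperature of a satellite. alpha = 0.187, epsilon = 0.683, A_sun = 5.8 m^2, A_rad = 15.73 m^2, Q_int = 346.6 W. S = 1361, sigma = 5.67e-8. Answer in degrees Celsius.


Numerator = alpha*S*A_sun + Q_int = 0.187*1361*5.8 + 346.6 = 1822.7406 W
Denominator = eps*sigma*A_rad = 0.683*5.67e-8*15.73 = 6.0916155e-07 W/K^4
T^4 = 2.9922121e+09 K^4
T = 233.8827 K = -39.2673 C

-39.2673 degrees Celsius


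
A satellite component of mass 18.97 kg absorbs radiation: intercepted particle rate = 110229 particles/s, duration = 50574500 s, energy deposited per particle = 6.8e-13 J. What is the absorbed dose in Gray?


Total energy deposited = rate * time * E_per
  = 110229 * 50574500 * 6.8e-13 = 3.7908 J
Dose = E_total / mass = 3.7908 / 18.97
Dose = 0.1998338 Gy

0.1998 Gy


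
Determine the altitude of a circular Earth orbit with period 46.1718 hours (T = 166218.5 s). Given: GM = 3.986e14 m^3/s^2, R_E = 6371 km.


T = 166218.5 s
r = (mu*T^2/(4*pi^2))^(1/3) = (3.986e14 * 166218.5^2 / (4*pi^2))^(1/3)
r = 6.5339944e+07 m = 65339.9441 km
alt = r - R_E = 65339.9441 - 6371 = 58968.9441 km

58968.9441 km


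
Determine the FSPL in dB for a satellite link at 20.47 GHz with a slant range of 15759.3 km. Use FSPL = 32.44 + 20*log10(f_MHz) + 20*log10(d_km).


f = 20.47 GHz = 20470.0000 MHz
d = 15759.3 km
FSPL = 32.44 + 20*log10(20470.0000) + 20*log10(15759.3)
FSPL = 32.44 + 86.2224 + 83.9507
FSPL = 202.6131 dB

202.6131 dB


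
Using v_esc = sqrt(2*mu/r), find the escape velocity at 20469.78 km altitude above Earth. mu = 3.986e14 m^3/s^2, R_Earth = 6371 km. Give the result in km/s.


r = 6371.0 + 20469.78 = 26840.7800 km = 2.684078e+07 m
v_esc = sqrt(2*mu/r) = sqrt(2*3.986e14 / 2.684078e+07)
v_esc = 5449.8692 m/s = 5.4499 km/s

5.4499 km/s


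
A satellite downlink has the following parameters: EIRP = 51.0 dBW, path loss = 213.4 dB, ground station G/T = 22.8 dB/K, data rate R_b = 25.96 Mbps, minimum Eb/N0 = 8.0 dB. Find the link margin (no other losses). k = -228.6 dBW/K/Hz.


C/N0 = EIRP - FSPL + G/T - k = 51.0 - 213.4 + 22.8 - (-228.6)
C/N0 = 89.0000 dB-Hz
R_b = 25.96 Mbps = 2.596e+07 bps -> 10*log10(R_b) = 74.1430 dB-Hz
Eb/N0 = C/N0 - 10*log10(R_b) = 89.0000 - 74.1430 = 14.8570 dB
Margin = Eb/N0 - Eb/N0_req = 14.8570 - 8.0 = 6.8570 dB (link closes)

6.8570 dB


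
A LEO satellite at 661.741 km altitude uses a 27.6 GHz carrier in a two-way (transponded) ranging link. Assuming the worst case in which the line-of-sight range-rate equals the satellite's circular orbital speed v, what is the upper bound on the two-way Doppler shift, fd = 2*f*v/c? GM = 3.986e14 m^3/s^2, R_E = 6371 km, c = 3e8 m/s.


r = 7.032741e+06 m
v = sqrt(mu/r) = 7528.4633 m/s (worst-case radial velocity)
f = 27.6 GHz = 2.76e+10 Hz
fd = 2*f*v/c = 2*2.76e+10*7528.4633/3.0e+08
fd = 1.3852372e+06 Hz

1.3852e+06 Hz


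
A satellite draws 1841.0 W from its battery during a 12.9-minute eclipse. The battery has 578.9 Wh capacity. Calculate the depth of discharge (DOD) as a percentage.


E_used = P * t / 60 = 1841.0 * 12.9 / 60 = 395.8150 Wh
DOD = E_used / E_total * 100 = 395.8150 / 578.9 * 100
DOD = 68.3736 %

68.3736 %


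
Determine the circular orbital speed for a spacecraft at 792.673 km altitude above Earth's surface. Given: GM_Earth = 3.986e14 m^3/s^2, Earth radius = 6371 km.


r = R_E + alt = 6371.0 + 792.673 = 7163.6730 km = 7.163673e+06 m
v = sqrt(mu/r) = sqrt(3.986e14 / 7.163673e+06) = 7459.3463 m/s = 7.4593 km/s

7.4593 km/s


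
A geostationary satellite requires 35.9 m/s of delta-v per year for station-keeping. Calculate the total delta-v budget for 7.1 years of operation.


dV = rate * years = 35.9 * 7.1
dV = 254.8900 m/s

254.8900 m/s


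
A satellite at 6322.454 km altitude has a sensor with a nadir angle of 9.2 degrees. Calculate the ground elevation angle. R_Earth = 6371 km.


r = R_E + alt = 12693.4540 km
Law of sines in the satellite / Earth-center / ground-point triangle:
  sin(nadir)/R_E = sin(90 + el)/r  =>  cos(el) = (r/R_E)*sin(nadir)
cos(el) = (12693.4540 / 6371.0000) * sin(9.2 deg) = 0.3185441
el = arccos(0.3185441) = 71.4251 deg
(Earth-central angle = 90 - nadir - el = 9.3749 deg)

71.4251 degrees


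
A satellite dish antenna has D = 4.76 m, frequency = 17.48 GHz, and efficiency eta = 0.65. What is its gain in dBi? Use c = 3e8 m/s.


lambda = c/f = 3e8 / 1.748e+10 = 0.01716247 m
G = eta*(pi*D/lambda)^2 = 0.65*(pi*4.76/0.01716247)^2
G = 493477.4986 (linear)
G = 10*log10(493477.4986) = 56.9327 dBi

56.9327 dBi


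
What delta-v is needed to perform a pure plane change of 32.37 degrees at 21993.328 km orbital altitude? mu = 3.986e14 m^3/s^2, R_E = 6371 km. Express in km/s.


r = 28364.3280 km = 2.8364328e+07 m
V = sqrt(mu/r) = 3748.7148 m/s
di = 32.37 deg = 0.5649631 rad
dV = 2*V*sin(di/2) = 2*3748.7148*sin(0.2824815)
dV = 2089.8312 m/s = 2.0898 km/s

2.0898 km/s
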